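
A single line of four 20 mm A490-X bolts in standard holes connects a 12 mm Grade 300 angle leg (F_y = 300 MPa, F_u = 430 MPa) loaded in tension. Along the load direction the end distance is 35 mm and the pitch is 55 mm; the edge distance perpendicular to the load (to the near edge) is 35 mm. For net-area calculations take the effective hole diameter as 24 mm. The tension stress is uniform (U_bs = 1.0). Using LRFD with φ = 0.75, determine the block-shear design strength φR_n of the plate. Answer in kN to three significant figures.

358 kN

Shear plane L_v = 35 + 3·55 = 200 mm; A_gv = 200 × 12 = 2400 mm².
A_nv = (200 − 3.5·24) × 12 = 1392 mm².
A_nt = (35 − 0.5·24) × 12 = 276 mm².
0.6 F_u A_nv = 359.1 kN; 0.6 F_y A_gv = 432 kN → shear rupture governs the shear term.
R_n = 359.1 + 1.0 × 430 × 276 / 1000 = 477.8 kN.
Design strength φR_n = 0.75 × 477.8 = 358 kN.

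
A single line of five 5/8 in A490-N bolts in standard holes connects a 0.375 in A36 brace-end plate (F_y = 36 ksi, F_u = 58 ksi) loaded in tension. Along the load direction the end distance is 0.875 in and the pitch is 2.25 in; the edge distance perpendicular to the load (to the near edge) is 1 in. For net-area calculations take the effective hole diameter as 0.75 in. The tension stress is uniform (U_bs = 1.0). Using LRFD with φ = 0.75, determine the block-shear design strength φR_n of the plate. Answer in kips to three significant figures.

Shear plane L_v = 0.875 + 4·2.25 = 9.875 in; A_gv = 9.875 × 0.375 = 3.703 in².
A_nv = (9.875 − 4.5·0.75) × 0.375 = 2.438 in².
A_nt = (1 − 0.5·0.75) × 0.375 = 0.2344 in².
0.6 F_u A_nv = 84.82 kips; 0.6 F_y A_gv = 79.99 kips → shear yielding governs the shear term.
R_n = 79.99 + 1.0 × 58 × 0.2344 = 93.58 kips.
Design strength φR_n = 0.75 × 93.58 = 70.2 kips.

70.2 kips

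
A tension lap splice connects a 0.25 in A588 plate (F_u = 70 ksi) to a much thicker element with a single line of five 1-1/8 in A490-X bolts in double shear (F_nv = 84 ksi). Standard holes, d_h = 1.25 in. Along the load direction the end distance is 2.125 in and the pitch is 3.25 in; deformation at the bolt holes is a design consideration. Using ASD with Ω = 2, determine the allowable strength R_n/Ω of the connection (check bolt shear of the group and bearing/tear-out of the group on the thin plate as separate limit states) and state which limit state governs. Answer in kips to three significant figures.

Bolt shear: A_b = π·1.125²/4 = 0.994 in²; R_n = 84 × 0.994 × 5 × 2 = 835 kips → 835 / 2 = 417 kips.
Bearing (1.2 l_c t F_u ≤ 2.4 d t F_u): upper limit = 2.4·1.125·0.25·70 = 47.25 kips.
  Edge l_c = 2.125 − 1.25/2 = 1.5 → r_n = 31.5 kips; interior l_c = 3.25 − 1.25 = 2 → r_n = 42 kips.
  R_n,bearing = 1·31.5 + 4·42 = 199.5 kips → 199.5 / 2 = 99.8 kips.
Bearing governs: 99.8 kips.

99.8 kips (bearing governs)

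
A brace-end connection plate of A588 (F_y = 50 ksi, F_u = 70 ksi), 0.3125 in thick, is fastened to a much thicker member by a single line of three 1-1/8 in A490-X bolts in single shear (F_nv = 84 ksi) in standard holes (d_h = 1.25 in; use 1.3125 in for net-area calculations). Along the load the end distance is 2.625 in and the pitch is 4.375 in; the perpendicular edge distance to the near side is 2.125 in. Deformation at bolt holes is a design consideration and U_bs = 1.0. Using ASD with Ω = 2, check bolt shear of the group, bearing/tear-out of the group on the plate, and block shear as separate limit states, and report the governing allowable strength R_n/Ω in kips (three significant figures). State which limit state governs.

Bolt shear: A_b = π·1.125²/4 = 0.994 in²; R_n = 84 × 0.994 × 3 × 1 = 250.5 kips → 250.5 / 2 = 125 kips.
Bearing: edge l_c = 2, r_n = 52.5 kips; interior l_c = 3.125, r_n = 59.06 kips; R_n = 52.5 + 2·59.06 = 170.6 kips → 85.3 kips.
Block shear: A_gv = 3.555, A_nv = 2.529, A_nt = 0.459 in²; R_n = min(0.6F_uA_nv, 0.6F_yA_gv) + U_bs·F_u·A_nt = 138.4 kips → 69.2 kips.
Block shear governs: 69.2 kips.

69.2 kips (block shear governs)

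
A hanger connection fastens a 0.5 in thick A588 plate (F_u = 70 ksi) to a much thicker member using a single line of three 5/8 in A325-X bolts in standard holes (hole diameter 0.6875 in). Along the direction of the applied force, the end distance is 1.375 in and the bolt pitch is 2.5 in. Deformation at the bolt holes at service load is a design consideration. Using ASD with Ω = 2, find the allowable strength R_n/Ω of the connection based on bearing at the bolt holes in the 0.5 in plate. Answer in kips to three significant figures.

Per bolt r_n = 1.2 l_c t F_u ≤ 2.4 d t F_u; upper limit = 2.4 × 0.625 × 0.5 × 70 = 52.5 kips.
Edge bolt: l_c = 1.375 − 0.6875/2 = 1.031 in → 1.2 × 1.031 × 0.5 × 70 = 43.31 → r_n = 43.31 kips.
Interior bolts: l_c = 2.5 − 0.6875 = 1.812 in → 1.2 × 1.812 × 0.5 × 70 = 76.12 → r_n = 52.5 kips.
R_n = 1 × 43.31 + 2 × 52.5 = 148.3 kips.
Allowable strength R_n/Ω = 148.3 / 2 = 74.2 kips.

74.2 kips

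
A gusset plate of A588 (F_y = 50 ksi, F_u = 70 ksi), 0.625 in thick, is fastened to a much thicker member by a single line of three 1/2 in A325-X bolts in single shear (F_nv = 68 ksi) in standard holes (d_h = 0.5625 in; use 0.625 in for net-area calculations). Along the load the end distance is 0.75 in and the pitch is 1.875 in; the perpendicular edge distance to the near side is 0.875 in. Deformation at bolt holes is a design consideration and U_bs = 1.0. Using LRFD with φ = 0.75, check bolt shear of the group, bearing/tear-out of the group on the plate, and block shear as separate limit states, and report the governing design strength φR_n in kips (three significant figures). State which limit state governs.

Bolt shear: A_b = π·0.5²/4 = 0.1963 in²; R_n = 68 × 0.1963 × 3 × 1 = 40.06 kips → 0.75 × 40.06 = 30 kips.
Bearing: edge l_c = 0.4688, r_n = 24.61 kips; interior l_c = 1.312, r_n = 52.5 kips; R_n = 24.61 + 2·52.5 = 129.6 kips → 97.2 kips.
Block shear: A_gv = 2.812, A_nv = 1.836, A_nt = 0.3516 in²; R_n = min(0.6F_uA_nv, 0.6F_yA_gv) + U_bs·F_u·A_nt = 101.7 kips → 76.3 kips.
Bolt shear governs: 30 kips.

30 kips (bolt shear governs)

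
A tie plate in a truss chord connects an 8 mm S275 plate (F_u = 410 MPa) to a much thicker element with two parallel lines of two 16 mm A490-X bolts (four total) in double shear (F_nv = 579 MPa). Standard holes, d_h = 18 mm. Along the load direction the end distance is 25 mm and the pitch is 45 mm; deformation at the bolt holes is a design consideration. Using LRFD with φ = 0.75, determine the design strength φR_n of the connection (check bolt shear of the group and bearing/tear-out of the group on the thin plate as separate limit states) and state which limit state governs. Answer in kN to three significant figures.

254 kN (bearing governs)

Bolt shear: A_b = π·16²/4 = 201.1 mm²; R_n = 579 × 201.1 × 4 × 2 / 1000 = 931.3 kN → 0.75 × 931.3 = 698 kN.
Bearing (1.2 l_c t F_u ≤ 2.4 d t F_u): upper limit = 2.4·16·8·410 / 1000 = 126 kN.
  Edge l_c = 25 − 18/2 = 16 → r_n = 62.98 kN; interior l_c = 45 − 18 = 27 → r_n = 106.3 kN.
  R_n,bearing = 2·62.98 + 2·106.3 = 338.5 kN → 0.75 × 338.5 = 254 kN.
Bearing governs: 254 kN.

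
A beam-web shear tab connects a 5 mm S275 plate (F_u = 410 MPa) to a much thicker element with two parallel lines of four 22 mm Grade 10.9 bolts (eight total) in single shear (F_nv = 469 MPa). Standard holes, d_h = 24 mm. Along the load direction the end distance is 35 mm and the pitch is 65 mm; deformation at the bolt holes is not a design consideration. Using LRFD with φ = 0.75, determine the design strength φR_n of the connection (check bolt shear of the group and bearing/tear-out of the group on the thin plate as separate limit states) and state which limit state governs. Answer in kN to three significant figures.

673 kN (bearing governs)

Bolt shear: A_b = π·22²/4 = 380.1 mm²; R_n = 469 × 380.1 × 8 × 1 / 1000 = 1426 kN → 0.75 × 1426 = 1070 kN.
Bearing (1.5 l_c t F_u ≤ 3.0 d t F_u): upper limit = 3.0·22·5·410 / 1000 = 135.3 kN.
  Edge l_c = 35 − 24/2 = 23 → r_n = 70.73 kN; interior l_c = 65 − 24 = 41 → r_n = 126.1 kN.
  R_n,bearing = 2·70.73 + 6·126.1 = 897.9 kN → 0.75 × 897.9 = 673 kN.
Bearing governs: 673 kN.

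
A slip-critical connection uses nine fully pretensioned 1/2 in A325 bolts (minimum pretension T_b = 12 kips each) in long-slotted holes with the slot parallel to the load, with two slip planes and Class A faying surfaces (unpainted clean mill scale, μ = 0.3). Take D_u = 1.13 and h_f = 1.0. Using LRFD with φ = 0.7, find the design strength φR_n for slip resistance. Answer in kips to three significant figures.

R_n = μ · D_u · h_f · T_b · n_s · n_b = 0.3 × 1.13 × 1.0 × 12 × 2 × 9 = 73.22 kips.
Design strength φR_n = 0.7 × 73.22 = 51.3 kips.

51.3 kips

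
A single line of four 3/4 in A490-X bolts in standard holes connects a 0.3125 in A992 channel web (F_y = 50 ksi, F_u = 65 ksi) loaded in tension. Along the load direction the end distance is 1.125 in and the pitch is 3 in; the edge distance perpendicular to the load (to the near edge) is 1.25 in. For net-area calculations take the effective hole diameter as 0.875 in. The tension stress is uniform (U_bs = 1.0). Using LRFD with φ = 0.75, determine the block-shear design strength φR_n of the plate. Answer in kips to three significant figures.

76.9 kips

Shear plane L_v = 1.125 + 3·3 = 10.12 in; A_gv = 10.12 × 0.3125 = 3.164 in².
A_nv = (10.12 − 3.5·0.875) × 0.3125 = 2.207 in².
A_nt = (1.25 − 0.5·0.875) × 0.3125 = 0.2539 in².
0.6 F_u A_nv = 86.07 kips; 0.6 F_y A_gv = 94.92 kips → shear rupture governs the shear term.
R_n = 86.07 + 1.0 × 65 × 0.2539 = 102.6 kips.
Design strength φR_n = 0.75 × 102.6 = 76.9 kips.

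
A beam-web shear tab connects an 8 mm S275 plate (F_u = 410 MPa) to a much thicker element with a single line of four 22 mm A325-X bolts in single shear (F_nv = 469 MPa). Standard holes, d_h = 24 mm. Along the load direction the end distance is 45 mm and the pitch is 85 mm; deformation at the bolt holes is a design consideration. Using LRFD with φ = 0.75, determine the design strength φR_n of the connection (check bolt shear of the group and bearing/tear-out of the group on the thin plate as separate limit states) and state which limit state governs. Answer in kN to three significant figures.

487 kN (bearing governs)

Bolt shear: A_b = π·22²/4 = 380.1 mm²; R_n = 469 × 380.1 × 4 × 1 / 1000 = 713.1 kN → 0.75 × 713.1 = 535 kN.
Bearing (1.2 l_c t F_u ≤ 2.4 d t F_u): upper limit = 2.4·22·8·410 / 1000 = 173.2 kN.
  Edge l_c = 45 − 24/2 = 33 → r_n = 129.9 kN; interior l_c = 85 − 24 = 61 → r_n = 173.2 kN.
  R_n,bearing = 1·129.9 + 3·173.2 = 649.4 kN → 0.75 × 649.4 = 487 kN.
Bearing governs: 487 kN.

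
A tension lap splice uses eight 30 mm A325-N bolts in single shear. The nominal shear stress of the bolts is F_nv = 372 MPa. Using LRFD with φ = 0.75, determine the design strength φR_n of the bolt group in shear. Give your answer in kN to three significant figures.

1580 kN

A_b = π × 30² / 4 = 706.9 mm².
R_n = F_nv · A_b · n · n_s = 372 × 706.9 × 8 × 1 / 1000 = 2104 kN.
Design strength φR_n = 0.75 × 2104 = 1580 kN.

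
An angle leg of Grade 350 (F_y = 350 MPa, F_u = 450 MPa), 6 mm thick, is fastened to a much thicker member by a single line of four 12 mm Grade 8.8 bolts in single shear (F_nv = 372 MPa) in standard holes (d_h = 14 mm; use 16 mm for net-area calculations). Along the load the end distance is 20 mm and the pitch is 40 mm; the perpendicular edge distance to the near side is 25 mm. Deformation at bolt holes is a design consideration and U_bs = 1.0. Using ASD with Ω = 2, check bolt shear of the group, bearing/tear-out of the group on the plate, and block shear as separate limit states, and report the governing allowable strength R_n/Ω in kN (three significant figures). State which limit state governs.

84.1 kN (bolt shear governs)

Bolt shear: A_b = π·12²/4 = 113.1 mm²; R_n = 372 × 113.1 × 4 × 1 / 1000 = 168.3 kN → 168.3 / 2 = 84.1 kN.
Bearing: edge l_c = 13, r_n = 42.12 kN; interior l_c = 26, r_n = 77.76 kN; R_n = 42.12 + 3·77.76 = 275.4 kN → 138 kN.
Block shear: A_gv = 840, A_nv = 504, A_nt = 102 mm²; R_n = min(0.6F_uA_nv, 0.6F_yA_gv) + U_bs·F_u·A_nt = 182 kN → 91 kN.
Bolt shear governs: 84.1 kN.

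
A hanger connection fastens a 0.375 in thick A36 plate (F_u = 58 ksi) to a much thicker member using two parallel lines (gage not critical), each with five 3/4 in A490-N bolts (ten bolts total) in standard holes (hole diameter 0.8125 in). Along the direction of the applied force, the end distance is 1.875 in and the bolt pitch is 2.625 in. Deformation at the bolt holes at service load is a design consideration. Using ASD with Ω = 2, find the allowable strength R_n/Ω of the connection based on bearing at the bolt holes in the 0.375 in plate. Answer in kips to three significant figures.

Per bolt r_n = 1.2 l_c t F_u ≤ 2.4 d t F_u; upper limit = 2.4 × 0.75 × 0.375 × 58 = 39.15 kips.
Edge bolt: l_c = 1.875 − 0.8125/2 = 1.469 in → 1.2 × 1.469 × 0.375 × 58 = 38.33 → r_n = 38.33 kips.
Interior bolts: l_c = 2.625 − 0.8125 = 1.812 in → 1.2 × 1.812 × 0.375 × 58 = 47.31 → r_n = 39.15 kips.
R_n = 2 × 38.33 + 8 × 39.15 = 389.9 kips.
Allowable strength R_n/Ω = 389.9 / 2 = 195 kips.

195 kips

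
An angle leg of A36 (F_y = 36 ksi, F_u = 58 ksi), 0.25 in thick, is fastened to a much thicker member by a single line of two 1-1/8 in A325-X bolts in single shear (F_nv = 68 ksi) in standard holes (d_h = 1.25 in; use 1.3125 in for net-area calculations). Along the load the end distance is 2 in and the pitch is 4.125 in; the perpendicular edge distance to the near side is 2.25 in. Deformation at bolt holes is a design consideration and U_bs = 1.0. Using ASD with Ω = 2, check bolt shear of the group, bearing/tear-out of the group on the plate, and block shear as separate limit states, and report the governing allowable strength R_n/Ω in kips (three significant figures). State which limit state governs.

28.1 kips (block shear governs)

Bolt shear: A_b = π·1.125²/4 = 0.994 in²; R_n = 68 × 0.994 × 2 × 1 = 135.2 kips → 135.2 / 2 = 67.6 kips.
Bearing: edge l_c = 1.375, r_n = 23.92 kips; interior l_c = 2.875, r_n = 39.15 kips; R_n = 23.92 + 1·39.15 = 63.07 kips → 31.5 kips.
Block shear: A_gv = 1.531, A_nv = 1.039, A_nt = 0.3984 in²; R_n = min(0.6F_uA_nv, 0.6F_yA_gv) + U_bs·F_u·A_nt = 56.18 kips → 28.1 kips.
Block shear governs: 28.1 kips.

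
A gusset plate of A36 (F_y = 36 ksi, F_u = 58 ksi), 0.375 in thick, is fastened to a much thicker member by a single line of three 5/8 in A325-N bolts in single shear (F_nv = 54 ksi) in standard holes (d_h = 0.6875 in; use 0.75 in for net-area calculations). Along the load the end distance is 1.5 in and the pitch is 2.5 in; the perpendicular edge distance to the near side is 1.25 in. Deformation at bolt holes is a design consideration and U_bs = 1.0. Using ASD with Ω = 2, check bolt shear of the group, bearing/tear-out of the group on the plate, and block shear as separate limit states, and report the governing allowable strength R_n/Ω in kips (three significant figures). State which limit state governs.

24.9 kips (bolt shear governs)

Bolt shear: A_b = π·0.625²/4 = 0.3068 in²; R_n = 54 × 0.3068 × 3 × 1 = 49.7 kips → 49.7 / 2 = 24.9 kips.
Bearing: edge l_c = 1.156, r_n = 30.18 kips; interior l_c = 1.812, r_n = 32.62 kips; R_n = 30.18 + 2·32.62 = 95.43 kips → 47.7 kips.
Block shear: A_gv = 2.438, A_nv = 1.734, A_nt = 0.3281 in²; R_n = min(0.6F_uA_nv, 0.6F_yA_gv) + U_bs·F_u·A_nt = 71.68 kips → 35.8 kips.
Bolt shear governs: 24.9 kips.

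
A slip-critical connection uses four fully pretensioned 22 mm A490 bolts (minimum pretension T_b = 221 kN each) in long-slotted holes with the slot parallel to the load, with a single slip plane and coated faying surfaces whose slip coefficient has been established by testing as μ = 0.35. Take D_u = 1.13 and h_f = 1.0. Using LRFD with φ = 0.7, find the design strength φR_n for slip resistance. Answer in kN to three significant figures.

R_n = μ · D_u · h_f · T_b · n_s · n_b = 0.35 × 1.13 × 1.0 × 221 × 1 × 4 = 349.6 kN.
Design strength φR_n = 0.7 × 349.6 = 245 kN.

245 kN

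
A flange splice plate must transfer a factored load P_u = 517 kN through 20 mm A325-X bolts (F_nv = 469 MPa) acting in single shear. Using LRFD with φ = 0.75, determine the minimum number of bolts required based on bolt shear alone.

5 bolts

A_b = π·20²/4 = 314.2 mm².
Per-bolt design strength φR_n = 0.75 × 469 × 314.2 × 1 / 1000 = 110.5 kN.
n ≥ 517 / 110.5 = 4.678 → use 5 bolts.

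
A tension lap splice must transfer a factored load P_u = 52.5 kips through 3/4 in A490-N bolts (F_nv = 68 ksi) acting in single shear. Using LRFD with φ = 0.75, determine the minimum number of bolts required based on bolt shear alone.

3 bolts

A_b = π·0.75²/4 = 0.4418 in².
Per-bolt design strength φR_n = 0.75 × 68 × 0.4418 × 1 = 22.53 kips.
n ≥ 52.5 / 22.53 = 2.33 → use 3 bolts.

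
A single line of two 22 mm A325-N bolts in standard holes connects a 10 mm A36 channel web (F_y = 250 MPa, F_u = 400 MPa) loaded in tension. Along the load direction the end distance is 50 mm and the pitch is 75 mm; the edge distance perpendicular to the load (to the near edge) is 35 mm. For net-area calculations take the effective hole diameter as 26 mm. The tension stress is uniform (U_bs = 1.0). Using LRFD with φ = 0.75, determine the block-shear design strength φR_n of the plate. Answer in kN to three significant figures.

207 kN

Shear plane L_v = 50 + 1·75 = 125 mm; A_gv = 125 × 10 = 1250 mm².
A_nv = (125 − 1.5·26) × 10 = 860 mm².
A_nt = (35 − 0.5·26) × 10 = 220 mm².
0.6 F_u A_nv = 206.4 kN; 0.6 F_y A_gv = 187.5 kN → shear yielding governs the shear term.
R_n = 187.5 + 1.0 × 400 × 220 / 1000 = 275.5 kN.
Design strength φR_n = 0.75 × 275.5 = 207 kN.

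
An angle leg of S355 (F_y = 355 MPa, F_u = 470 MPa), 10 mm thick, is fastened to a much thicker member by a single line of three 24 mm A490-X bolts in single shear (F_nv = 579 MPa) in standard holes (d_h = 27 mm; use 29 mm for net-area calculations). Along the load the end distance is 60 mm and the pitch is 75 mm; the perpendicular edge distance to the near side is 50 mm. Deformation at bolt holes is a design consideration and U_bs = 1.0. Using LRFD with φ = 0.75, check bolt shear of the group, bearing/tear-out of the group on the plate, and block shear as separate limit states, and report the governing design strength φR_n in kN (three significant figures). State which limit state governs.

416 kN (block shear governs)

Bolt shear: A_b = π·24²/4 = 452.4 mm²; R_n = 579 × 452.4 × 3 × 1 / 1000 = 785.8 kN → 0.75 × 785.8 = 589 kN.
Bearing: edge l_c = 46.5, r_n = 262.3 kN; interior l_c = 48, r_n = 270.7 kN; R_n = 262.3 + 2·270.7 = 803.7 kN → 603 kN.
Block shear: A_gv = 2100, A_nv = 1375, A_nt = 355 mm²; R_n = min(0.6F_uA_nv, 0.6F_yA_gv) + U_bs·F_u·A_nt = 554.6 kN → 416 kN.
Block shear governs: 416 kN.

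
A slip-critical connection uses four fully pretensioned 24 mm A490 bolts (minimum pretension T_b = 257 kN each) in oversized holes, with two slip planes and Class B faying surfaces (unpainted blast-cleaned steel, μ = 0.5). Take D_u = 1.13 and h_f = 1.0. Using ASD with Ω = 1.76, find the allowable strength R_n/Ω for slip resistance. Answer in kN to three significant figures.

660 kN

R_n = μ · D_u · h_f · T_b · n_s · n_b = 0.5 × 1.13 × 1.0 × 257 × 2 × 4 = 1162 kN.
Allowable strength R_n/Ω = 1162 / 1.76 = 660 kN.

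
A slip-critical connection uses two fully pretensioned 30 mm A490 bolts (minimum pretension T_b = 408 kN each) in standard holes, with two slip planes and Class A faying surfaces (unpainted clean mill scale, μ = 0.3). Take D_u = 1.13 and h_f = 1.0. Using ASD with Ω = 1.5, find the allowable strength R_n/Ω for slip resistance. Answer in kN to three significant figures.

369 kN

R_n = μ · D_u · h_f · T_b · n_s · n_b = 0.3 × 1.13 × 1.0 × 408 × 2 × 2 = 553.2 kN.
Allowable strength R_n/Ω = 553.2 / 1.5 = 369 kN.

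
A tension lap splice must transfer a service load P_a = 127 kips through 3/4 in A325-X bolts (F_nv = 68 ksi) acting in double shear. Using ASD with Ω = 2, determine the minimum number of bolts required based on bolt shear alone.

A_b = π·0.75²/4 = 0.4418 in².
Per-bolt allowable strength R_n/Ω = 68 × 0.4418 × 2 / 2 = 30.04 kips.
n ≥ 127 / 30.04 = 4.227 → use 5 bolts.

5 bolts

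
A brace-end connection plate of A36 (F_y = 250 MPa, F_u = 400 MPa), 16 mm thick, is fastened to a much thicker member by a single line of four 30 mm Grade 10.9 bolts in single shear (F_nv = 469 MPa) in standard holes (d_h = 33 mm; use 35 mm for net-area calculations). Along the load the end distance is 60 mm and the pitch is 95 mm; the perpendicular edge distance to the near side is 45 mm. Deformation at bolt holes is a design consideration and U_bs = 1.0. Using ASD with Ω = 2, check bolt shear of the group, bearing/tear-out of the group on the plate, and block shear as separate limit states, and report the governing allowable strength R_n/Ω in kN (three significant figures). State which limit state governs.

502 kN (block shear governs)

Bolt shear: A_b = π·30²/4 = 706.9 mm²; R_n = 469 × 706.9 × 4 × 1 / 1000 = 1326 kN → 1326 / 2 = 663 kN.
Bearing: edge l_c = 43.5, r_n = 334.1 kN; interior l_c = 62, r_n = 460.8 kN; R_n = 334.1 + 3·460.8 = 1716 kN → 858 kN.
Block shear: A_gv = 5520, A_nv = 3560, A_nt = 440 mm²; R_n = min(0.6F_uA_nv, 0.6F_yA_gv) + U_bs·F_u·A_nt = 1004 kN → 502 kN.
Block shear governs: 502 kN.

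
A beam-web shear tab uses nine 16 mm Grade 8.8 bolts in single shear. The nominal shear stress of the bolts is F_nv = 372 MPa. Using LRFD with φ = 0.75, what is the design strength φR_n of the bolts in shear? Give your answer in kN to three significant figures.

A_b = π × 16² / 4 = 201.1 mm².
R_n = F_nv · A_b · n · n_s = 372 × 201.1 × 9 × 1 / 1000 = 673.2 kN.
Design strength φR_n = 0.75 × 673.2 = 505 kN.

505 kN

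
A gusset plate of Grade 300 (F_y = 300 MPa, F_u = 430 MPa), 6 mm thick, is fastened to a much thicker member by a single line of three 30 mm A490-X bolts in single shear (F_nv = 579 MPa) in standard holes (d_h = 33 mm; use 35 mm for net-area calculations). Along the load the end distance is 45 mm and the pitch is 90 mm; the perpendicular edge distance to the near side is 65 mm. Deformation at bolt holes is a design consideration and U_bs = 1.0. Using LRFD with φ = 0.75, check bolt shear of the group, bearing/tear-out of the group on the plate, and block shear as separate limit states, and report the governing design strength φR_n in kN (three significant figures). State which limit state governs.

Bolt shear: A_b = π·30²/4 = 706.9 mm²; R_n = 579 × 706.9 × 3 × 1 / 1000 = 1228 kN → 0.75 × 1228 = 921 kN.
Bearing: edge l_c = 28.5, r_n = 88.24 kN; interior l_c = 57, r_n = 176.5 kN; R_n = 88.24 + 2·176.5 = 441.2 kN → 331 kN.
Block shear: A_gv = 1350, A_nv = 825, A_nt = 285 mm²; R_n = min(0.6F_uA_nv, 0.6F_yA_gv) + U_bs·F_u·A_nt = 335.4 kN → 252 kN.
Block shear governs: 252 kN.

252 kN (block shear governs)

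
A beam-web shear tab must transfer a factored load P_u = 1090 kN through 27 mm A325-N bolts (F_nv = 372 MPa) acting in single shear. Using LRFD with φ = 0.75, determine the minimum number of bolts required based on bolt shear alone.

7 bolts

A_b = π·27²/4 = 572.6 mm².
Per-bolt design strength φR_n = 0.75 × 372 × 572.6 × 1 / 1000 = 159.7 kN.
n ≥ 1090 / 159.7 = 6.823 → use 7 bolts.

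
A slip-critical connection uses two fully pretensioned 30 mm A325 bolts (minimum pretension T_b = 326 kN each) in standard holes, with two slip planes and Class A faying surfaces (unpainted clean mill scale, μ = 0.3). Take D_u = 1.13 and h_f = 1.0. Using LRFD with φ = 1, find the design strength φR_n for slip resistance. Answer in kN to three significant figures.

R_n = μ · D_u · h_f · T_b · n_s · n_b = 0.3 × 1.13 × 1.0 × 326 × 2 × 2 = 442.1 kN.
Design strength φR_n = 1 × 442.1 = 442 kN.

442 kN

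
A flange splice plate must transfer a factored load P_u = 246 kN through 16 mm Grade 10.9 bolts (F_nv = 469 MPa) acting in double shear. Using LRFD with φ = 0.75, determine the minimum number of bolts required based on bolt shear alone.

2 bolts

A_b = π·16²/4 = 201.1 mm².
Per-bolt design strength φR_n = 0.75 × 469 × 201.1 × 2 / 1000 = 141.4 kN.
n ≥ 246 / 141.4 = 1.739 → use 2 bolts.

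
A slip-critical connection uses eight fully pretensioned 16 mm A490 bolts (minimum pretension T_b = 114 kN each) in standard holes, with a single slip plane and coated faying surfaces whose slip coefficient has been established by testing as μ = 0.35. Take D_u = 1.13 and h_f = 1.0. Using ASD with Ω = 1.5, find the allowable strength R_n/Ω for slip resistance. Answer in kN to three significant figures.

R_n = μ · D_u · h_f · T_b · n_s · n_b = 0.35 × 1.13 × 1.0 × 114 × 1 × 8 = 360.7 kN.
Allowable strength R_n/Ω = 360.7 / 1.5 = 240 kN.

240 kN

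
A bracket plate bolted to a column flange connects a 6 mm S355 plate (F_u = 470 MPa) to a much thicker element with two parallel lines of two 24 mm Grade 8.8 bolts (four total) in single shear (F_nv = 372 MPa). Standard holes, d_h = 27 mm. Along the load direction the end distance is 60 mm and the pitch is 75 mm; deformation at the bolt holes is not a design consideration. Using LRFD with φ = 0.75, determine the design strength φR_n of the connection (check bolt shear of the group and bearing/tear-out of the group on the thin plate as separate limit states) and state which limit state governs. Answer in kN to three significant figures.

Bolt shear: A_b = π·24²/4 = 452.4 mm²; R_n = 372 × 452.4 × 4 × 1 / 1000 = 673.2 kN → 0.75 × 673.2 = 505 kN.
Bearing (1.5 l_c t F_u ≤ 3.0 d t F_u): upper limit = 3.0·24·6·470 / 1000 = 203 kN.
  Edge l_c = 60 − 27/2 = 46.5 → r_n = 196.7 kN; interior l_c = 75 − 27 = 48 → r_n = 203 kN.
  R_n,bearing = 2·196.7 + 2·203 = 799.5 kN → 0.75 × 799.5 = 600 kN.
Bolt shear governs: 505 kN.

505 kN (bolt shear governs)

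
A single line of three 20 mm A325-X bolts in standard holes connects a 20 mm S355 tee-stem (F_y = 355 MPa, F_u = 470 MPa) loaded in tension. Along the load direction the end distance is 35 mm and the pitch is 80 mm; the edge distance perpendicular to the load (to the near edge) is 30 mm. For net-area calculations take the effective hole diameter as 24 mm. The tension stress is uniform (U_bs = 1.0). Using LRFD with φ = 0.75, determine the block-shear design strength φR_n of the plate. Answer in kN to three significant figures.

Shear plane L_v = 35 + 2·80 = 195 mm; A_gv = 195 × 20 = 3900 mm².
A_nv = (195 − 2.5·24) × 20 = 2700 mm².
A_nt = (30 − 0.5·24) × 20 = 360 mm².
0.6 F_u A_nv = 761.4 kN; 0.6 F_y A_gv = 830.7 kN → shear rupture governs the shear term.
R_n = 761.4 + 1.0 × 470 × 360 / 1000 = 930.6 kN.
Design strength φR_n = 0.75 × 930.6 = 698 kN.

698 kN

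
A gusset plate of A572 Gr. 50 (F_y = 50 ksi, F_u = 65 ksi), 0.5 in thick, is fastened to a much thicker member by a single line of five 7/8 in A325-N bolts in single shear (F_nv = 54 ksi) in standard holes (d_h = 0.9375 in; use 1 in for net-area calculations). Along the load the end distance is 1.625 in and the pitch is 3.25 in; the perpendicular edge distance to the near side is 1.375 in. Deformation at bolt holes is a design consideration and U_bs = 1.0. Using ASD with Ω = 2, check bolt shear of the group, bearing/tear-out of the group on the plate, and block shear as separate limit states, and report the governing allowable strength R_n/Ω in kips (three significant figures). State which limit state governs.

Bolt shear: A_b = π·0.875²/4 = 0.6013 in²; R_n = 54 × 0.6013 × 5 × 1 = 162.4 kips → 162.4 / 2 = 81.2 kips.
Bearing: edge l_c = 1.156, r_n = 45.09 kips; interior l_c = 2.312, r_n = 68.25 kips; R_n = 45.09 + 4·68.25 = 318.1 kips → 159 kips.
Block shear: A_gv = 7.312, A_nv = 5.062, A_nt = 0.4375 in²; R_n = min(0.6F_uA_nv, 0.6F_yA_gv) + U_bs·F_u·A_nt = 225.9 kips → 113 kips.
Bolt shear governs: 81.2 kips.

81.2 kips (bolt shear governs)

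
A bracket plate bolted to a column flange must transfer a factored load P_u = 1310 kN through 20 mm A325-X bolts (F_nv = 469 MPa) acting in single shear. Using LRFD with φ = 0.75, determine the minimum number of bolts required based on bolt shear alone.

A_b = π·20²/4 = 314.2 mm².
Per-bolt design strength φR_n = 0.75 × 469 × 314.2 × 1 / 1000 = 110.5 kN.
n ≥ 1310 / 110.5 = 11.85 → use 12 bolts.

12 bolts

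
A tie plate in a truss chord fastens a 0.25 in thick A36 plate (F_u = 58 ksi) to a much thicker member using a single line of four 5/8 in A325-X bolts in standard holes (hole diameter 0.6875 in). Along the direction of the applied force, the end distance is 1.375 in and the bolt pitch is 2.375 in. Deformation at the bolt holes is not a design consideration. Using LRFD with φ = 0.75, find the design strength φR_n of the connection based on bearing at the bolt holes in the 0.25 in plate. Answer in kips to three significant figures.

78 kips

Per bolt r_n = 1.5 l_c t F_u ≤ 3.0 d t F_u; upper limit = 3.0 × 0.625 × 0.25 × 58 = 27.19 kips.
Edge bolt: l_c = 1.375 − 0.6875/2 = 1.031 in → 1.5 × 1.031 × 0.25 × 58 = 22.43 → r_n = 22.43 kips.
Interior bolts: l_c = 2.375 − 0.6875 = 1.688 in → 1.5 × 1.688 × 0.25 × 58 = 36.7 → r_n = 27.19 kips.
R_n = 1 × 22.43 + 3 × 27.19 = 104 kips.
Design strength φR_n = 0.75 × 104 = 78 kips.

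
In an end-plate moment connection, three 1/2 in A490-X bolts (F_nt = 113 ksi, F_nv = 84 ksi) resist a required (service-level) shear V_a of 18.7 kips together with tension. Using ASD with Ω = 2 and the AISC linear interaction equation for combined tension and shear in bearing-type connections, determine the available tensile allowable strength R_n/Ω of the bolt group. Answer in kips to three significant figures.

18.1 kips

A_b = π·0.5²/4 = 0.1963 in²; f_rv = 18.7 / (3 × 0.1963) = 31.75 ksi.
F'_nt = 1.3 F_nt − (Ω F_nt / F_nv) f_rv = 1.3·113 − (2·113/84)·31.75 = 61.49 ksi, capped at F_nt → F'_nt = 61.49 ksi.
R_n = F'_nt · A_b · n = 61.49 × 0.1963 × 3 = 36.22 kips.
Allowable strength R_n/Ω = 36.22 / 2 = 18.1 kips.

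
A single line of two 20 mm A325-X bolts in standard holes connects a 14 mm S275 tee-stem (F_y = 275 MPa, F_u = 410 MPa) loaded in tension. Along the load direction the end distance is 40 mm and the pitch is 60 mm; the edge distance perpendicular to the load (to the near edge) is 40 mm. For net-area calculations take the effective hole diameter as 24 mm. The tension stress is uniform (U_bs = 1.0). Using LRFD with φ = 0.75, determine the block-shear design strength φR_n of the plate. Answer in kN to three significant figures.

286 kN

Shear plane L_v = 40 + 1·60 = 100 mm; A_gv = 100 × 14 = 1400 mm².
A_nv = (100 − 1.5·24) × 14 = 896 mm².
A_nt = (40 − 0.5·24) × 14 = 392 mm².
0.6 F_u A_nv = 220.4 kN; 0.6 F_y A_gv = 231 kN → shear rupture governs the shear term.
R_n = 220.4 + 1.0 × 410 × 392 / 1000 = 381.1 kN.
Design strength φR_n = 0.75 × 381.1 = 286 kN.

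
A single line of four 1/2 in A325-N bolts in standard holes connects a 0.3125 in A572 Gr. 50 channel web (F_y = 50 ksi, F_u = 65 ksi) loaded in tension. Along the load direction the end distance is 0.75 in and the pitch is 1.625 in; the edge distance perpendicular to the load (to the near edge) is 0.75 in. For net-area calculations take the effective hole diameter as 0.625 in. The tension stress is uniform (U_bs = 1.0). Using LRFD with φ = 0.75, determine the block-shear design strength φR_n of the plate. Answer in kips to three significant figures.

Shear plane L_v = 0.75 + 3·1.625 = 5.625 in; A_gv = 5.625 × 0.3125 = 1.758 in².
A_nv = (5.625 − 3.5·0.625) × 0.3125 = 1.074 in².
A_nt = (0.75 − 0.5·0.625) × 0.3125 = 0.1367 in².
0.6 F_u A_nv = 41.89 kips; 0.6 F_y A_gv = 52.73 kips → shear rupture governs the shear term.
R_n = 41.89 + 1.0 × 65 × 0.1367 = 50.78 kips.
Design strength φR_n = 0.75 × 50.78 = 38.1 kips.

38.1 kips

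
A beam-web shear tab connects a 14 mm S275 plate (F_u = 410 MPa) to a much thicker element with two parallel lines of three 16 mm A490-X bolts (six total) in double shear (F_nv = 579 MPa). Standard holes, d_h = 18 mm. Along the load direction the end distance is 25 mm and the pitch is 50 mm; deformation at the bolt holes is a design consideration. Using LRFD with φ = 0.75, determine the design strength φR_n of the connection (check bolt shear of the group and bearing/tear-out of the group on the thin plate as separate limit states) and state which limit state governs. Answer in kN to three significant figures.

Bolt shear: A_b = π·16²/4 = 201.1 mm²; R_n = 579 × 201.1 × 6 × 2 / 1000 = 1397 kN → 0.75 × 1397 = 1050 kN.
Bearing (1.2 l_c t F_u ≤ 2.4 d t F_u): upper limit = 2.4·16·14·410 / 1000 = 220.4 kN.
  Edge l_c = 25 − 18/2 = 16 → r_n = 110.2 kN; interior l_c = 50 − 18 = 32 → r_n = 220.4 kN.
  R_n,bearing = 2·110.2 + 4·220.4 = 1102 kN → 0.75 × 1102 = 827 kN.
Bearing governs: 827 kN.

827 kN (bearing governs)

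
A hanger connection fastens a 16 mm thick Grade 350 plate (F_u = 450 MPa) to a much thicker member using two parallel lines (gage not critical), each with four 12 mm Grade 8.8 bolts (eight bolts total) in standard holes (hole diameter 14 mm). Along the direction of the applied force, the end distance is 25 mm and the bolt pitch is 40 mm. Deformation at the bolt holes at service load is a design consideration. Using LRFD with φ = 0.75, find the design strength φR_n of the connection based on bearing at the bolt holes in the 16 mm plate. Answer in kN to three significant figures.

Per bolt r_n = 1.2 l_c t F_u ≤ 2.4 d t F_u; upper limit = 2.4 × 12 × 16 × 450 / 1000 = 207.4 kN.
Edge bolt: l_c = 25 − 14/2 = 18 mm → 1.2 × 18 × 16 × 450 / 1000 = 155.5 → r_n = 155.5 kN.
Interior bolts: l_c = 40 − 14 = 26 mm → 1.2 × 26 × 16 × 450 / 1000 = 224.6 → r_n = 207.4 kN.
R_n = 2 × 155.5 + 6 × 207.4 = 1555 kN.
Design strength φR_n = 0.75 × 1555 = 1170 kN.

1170 kN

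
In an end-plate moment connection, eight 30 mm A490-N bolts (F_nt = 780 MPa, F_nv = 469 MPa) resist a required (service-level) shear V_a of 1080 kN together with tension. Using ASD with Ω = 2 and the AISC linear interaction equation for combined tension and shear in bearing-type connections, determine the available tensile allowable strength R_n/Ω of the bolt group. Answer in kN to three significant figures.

A_b = π·30²/4 = 706.9 mm²; f_rv = 1080 × 1000 / (8 × 706.9) = 191 MPa.
F'_nt = 1.3 F_nt − (Ω F_nt / F_nv) f_rv = 1.3·780 − (2·780/469)·191 = 378.7 MPa, capped at F_nt → F'_nt = 378.7 MPa.
R_n = F'_nt · A_b · n = 378.7 × 706.9 × 8 / 1000 = 2142 kN.
Allowable strength R_n/Ω = 2142 / 2 = 1070 kN.

1070 kN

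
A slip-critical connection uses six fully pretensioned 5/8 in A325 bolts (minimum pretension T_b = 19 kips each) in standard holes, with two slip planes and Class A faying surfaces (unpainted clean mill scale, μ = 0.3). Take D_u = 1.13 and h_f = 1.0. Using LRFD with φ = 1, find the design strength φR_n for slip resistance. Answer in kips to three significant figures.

77.3 kips

R_n = μ · D_u · h_f · T_b · n_s · n_b = 0.3 × 1.13 × 1.0 × 19 × 2 × 6 = 77.29 kips.
Design strength φR_n = 1 × 77.29 = 77.3 kips.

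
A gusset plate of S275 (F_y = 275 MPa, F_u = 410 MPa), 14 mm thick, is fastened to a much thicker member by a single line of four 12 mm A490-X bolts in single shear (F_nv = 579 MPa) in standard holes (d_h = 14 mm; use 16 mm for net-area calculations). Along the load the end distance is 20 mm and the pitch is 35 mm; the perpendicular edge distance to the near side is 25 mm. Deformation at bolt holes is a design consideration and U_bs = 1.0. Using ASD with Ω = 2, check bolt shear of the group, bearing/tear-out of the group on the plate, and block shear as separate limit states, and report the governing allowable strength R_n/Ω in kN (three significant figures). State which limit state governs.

131 kN (bolt shear governs)

Bolt shear: A_b = π·12²/4 = 113.1 mm²; R_n = 579 × 113.1 × 4 × 1 / 1000 = 261.9 kN → 261.9 / 2 = 131 kN.
Bearing: edge l_c = 13, r_n = 89.54 kN; interior l_c = 21, r_n = 144.6 kN; R_n = 89.54 + 3·144.6 = 523.5 kN → 262 kN.
Block shear: A_gv = 1750, A_nv = 966, A_nt = 238 mm²; R_n = min(0.6F_uA_nv, 0.6F_yA_gv) + U_bs·F_u·A_nt = 335.2 kN → 168 kN.
Bolt shear governs: 131 kN.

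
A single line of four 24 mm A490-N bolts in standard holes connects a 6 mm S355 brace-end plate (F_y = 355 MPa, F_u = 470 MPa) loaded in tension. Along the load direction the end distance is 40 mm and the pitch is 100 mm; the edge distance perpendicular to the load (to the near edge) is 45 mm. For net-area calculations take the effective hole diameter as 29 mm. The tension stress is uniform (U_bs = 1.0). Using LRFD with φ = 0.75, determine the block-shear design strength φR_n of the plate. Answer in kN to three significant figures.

367 kN

Shear plane L_v = 40 + 3·100 = 340 mm; A_gv = 340 × 6 = 2040 mm².
A_nv = (340 − 3.5·29) × 6 = 1431 mm².
A_nt = (45 − 0.5·29) × 6 = 183 mm².
0.6 F_u A_nv = 403.5 kN; 0.6 F_y A_gv = 434.5 kN → shear rupture governs the shear term.
R_n = 403.5 + 1.0 × 470 × 183 / 1000 = 489.6 kN.
Design strength φR_n = 0.75 × 489.6 = 367 kN.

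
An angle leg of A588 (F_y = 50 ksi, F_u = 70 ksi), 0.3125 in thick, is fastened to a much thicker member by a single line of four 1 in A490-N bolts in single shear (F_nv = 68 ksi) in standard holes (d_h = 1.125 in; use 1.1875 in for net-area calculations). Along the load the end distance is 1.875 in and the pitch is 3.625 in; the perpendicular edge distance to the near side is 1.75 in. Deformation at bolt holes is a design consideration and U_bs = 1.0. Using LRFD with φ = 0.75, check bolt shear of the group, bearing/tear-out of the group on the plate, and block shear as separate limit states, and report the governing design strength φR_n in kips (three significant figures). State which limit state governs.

104 kips (block shear governs)

Bolt shear: A_b = π·1²/4 = 0.7854 in²; R_n = 68 × 0.7854 × 4 × 1 = 213.6 kips → 0.75 × 213.6 = 160 kips.
Bearing: edge l_c = 1.312, r_n = 34.45 kips; interior l_c = 2.5, r_n = 52.5 kips; R_n = 34.45 + 3·52.5 = 192 kips → 144 kips.
Block shear: A_gv = 3.984, A_nv = 2.686, A_nt = 0.3613 in²; R_n = min(0.6F_uA_nv, 0.6F_yA_gv) + U_bs·F_u·A_nt = 138.1 kips → 104 kips.
Block shear governs: 104 kips.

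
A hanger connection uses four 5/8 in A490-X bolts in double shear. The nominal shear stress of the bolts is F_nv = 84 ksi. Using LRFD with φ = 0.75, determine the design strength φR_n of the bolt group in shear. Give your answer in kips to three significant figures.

155 kips

A_b = π × 0.625² / 4 = 0.3068 in².
R_n = F_nv · A_b · n · n_s = 84 × 0.3068 × 4 × 2 = 206.2 kips.
Design strength φR_n = 0.75 × 206.2 = 155 kips.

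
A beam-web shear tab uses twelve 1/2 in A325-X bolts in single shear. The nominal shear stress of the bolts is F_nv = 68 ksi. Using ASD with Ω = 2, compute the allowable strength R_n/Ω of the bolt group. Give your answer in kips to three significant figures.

80.1 kips

A_b = π × 0.5² / 4 = 0.1963 in².
R_n = F_nv · A_b · n · n_s = 68 × 0.1963 × 12 × 1 = 160.2 kips.
Allowable strength R_n/Ω = 160.2 / 2 = 80.1 kips.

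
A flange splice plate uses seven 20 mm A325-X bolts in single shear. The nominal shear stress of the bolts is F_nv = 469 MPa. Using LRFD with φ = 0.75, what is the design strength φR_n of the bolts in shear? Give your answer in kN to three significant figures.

A_b = π × 20² / 4 = 314.2 mm².
R_n = F_nv · A_b · n · n_s = 469 × 314.2 × 7 × 1 / 1000 = 1031 kN.
Design strength φR_n = 0.75 × 1031 = 774 kN.

774 kN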